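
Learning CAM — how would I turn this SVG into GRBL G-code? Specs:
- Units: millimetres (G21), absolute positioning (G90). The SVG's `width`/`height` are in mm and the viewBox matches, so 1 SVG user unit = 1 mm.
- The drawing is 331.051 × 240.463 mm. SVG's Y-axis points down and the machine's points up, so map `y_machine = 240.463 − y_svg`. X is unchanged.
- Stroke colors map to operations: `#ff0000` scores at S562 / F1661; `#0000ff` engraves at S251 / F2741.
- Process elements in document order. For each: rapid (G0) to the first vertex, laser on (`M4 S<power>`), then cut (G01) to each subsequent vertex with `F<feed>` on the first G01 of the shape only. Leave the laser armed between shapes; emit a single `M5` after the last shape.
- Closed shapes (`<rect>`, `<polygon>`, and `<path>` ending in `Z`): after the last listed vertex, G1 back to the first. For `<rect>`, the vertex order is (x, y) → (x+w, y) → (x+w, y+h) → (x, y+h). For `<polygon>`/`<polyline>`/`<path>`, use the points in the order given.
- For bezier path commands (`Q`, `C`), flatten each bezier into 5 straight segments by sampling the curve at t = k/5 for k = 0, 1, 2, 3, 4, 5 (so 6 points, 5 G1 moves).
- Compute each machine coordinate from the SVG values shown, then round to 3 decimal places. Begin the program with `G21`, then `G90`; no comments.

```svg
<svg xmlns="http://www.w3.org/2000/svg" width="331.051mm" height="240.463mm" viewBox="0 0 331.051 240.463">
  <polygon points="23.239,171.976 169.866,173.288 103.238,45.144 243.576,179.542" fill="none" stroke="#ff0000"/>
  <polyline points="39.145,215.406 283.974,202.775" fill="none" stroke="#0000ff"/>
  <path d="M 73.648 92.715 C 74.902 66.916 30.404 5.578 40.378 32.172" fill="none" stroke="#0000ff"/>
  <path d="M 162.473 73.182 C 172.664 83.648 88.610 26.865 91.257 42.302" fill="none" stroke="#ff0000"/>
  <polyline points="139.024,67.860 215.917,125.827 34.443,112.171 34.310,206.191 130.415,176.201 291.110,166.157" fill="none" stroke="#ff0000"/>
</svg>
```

G21
G90
G0 X23.239 Y68.487
M4 S562
G01 X169.866 Y67.175 F1661
G01 X103.238 Y195.319
G01 X243.576 Y60.921
G01 X23.239 Y68.487
G0 X39.145 Y25.057
M4 S251
G01 X283.974 Y37.688 F2741
G0 X73.648 Y147.748
M4 S251
G01 X69.712 Y166.504 F2741
G01 X59.606 Y187.863
G01 X48.141 Y205.899
G01 X40.128 Y214.683
G01 X40.378 Y208.291
G0 X162.473 Y167.281
M4 S562
G01 X158.726 Y167.956 F1661
G01 X141.045 Y178.075
G01 X118.117 Y190.946
G01 X98.625 Y199.873
G01 X91.257 Y198.161
G0 X139.024 Y172.603
M4 S562
G01 X215.917 Y114.636 F1661
G01 X34.443 Y128.292
G01 X34.310 Y34.272
G01 X130.415 Y64.262
G01 X291.110 Y74.306
M5

viewBox `0 0 331.051 240.463` with mm width/height → 1 unit = 1 mm. Flip: y_m = 240.463 − y_svg.

**Shape 1** — `<polygon>` closed polygon, stroke `#ff0000` → score (S562, F1661). Machine vertices: (23.239,68.487) → (169.866,67.175) → (103.238,195.319) → (243.576,60.921) → (23.239,68.487). Closed: final G1 returns to the first vertex.

**Shape 2** — `<polyline>` line segment, stroke `#0000ff` → engrave (S251, F2741). Machine vertices: (39.145,25.057) → (283.974,37.688). Open path.

**Shape 3** — `<path>` cubic bezier, stroke `#0000ff` → engrave (S251, F2741). Control points (SVG): P0=(73.648,92.715), P1=(74.902,66.916), P2=(30.404,5.578), P3=(40.378,32.172); sampled at t=k/5. Machine vertices: (73.648,147.748) → (69.712,166.504) → (59.606,187.863) → (48.141,205.899) → (40.128,214.683) → (40.378,208.291). Open path.

**Shape 4** — `<path>` cubic bezier, stroke `#ff0000` → score (S562, F1661). Control points (SVG): P0=(162.473,73.182), P1=(172.664,83.648), P2=(88.610,26.865), P3=(91.257,42.302); sampled at t=k/5. Machine vertices: (162.473,167.281) → (158.726,167.956) → (141.045,178.075) → (118.117,190.946) → (98.625,199.873) → (91.257,198.161). Open path.

**Shape 5** — `<polyline>` open polyline, stroke `#ff0000` → score (S562, F1661). Machine vertices: (139.024,172.603) → (215.917,114.636) → (34.443,128.292) → (34.310,34.272) → (130.415,64.262) → (291.110,74.306). Open path.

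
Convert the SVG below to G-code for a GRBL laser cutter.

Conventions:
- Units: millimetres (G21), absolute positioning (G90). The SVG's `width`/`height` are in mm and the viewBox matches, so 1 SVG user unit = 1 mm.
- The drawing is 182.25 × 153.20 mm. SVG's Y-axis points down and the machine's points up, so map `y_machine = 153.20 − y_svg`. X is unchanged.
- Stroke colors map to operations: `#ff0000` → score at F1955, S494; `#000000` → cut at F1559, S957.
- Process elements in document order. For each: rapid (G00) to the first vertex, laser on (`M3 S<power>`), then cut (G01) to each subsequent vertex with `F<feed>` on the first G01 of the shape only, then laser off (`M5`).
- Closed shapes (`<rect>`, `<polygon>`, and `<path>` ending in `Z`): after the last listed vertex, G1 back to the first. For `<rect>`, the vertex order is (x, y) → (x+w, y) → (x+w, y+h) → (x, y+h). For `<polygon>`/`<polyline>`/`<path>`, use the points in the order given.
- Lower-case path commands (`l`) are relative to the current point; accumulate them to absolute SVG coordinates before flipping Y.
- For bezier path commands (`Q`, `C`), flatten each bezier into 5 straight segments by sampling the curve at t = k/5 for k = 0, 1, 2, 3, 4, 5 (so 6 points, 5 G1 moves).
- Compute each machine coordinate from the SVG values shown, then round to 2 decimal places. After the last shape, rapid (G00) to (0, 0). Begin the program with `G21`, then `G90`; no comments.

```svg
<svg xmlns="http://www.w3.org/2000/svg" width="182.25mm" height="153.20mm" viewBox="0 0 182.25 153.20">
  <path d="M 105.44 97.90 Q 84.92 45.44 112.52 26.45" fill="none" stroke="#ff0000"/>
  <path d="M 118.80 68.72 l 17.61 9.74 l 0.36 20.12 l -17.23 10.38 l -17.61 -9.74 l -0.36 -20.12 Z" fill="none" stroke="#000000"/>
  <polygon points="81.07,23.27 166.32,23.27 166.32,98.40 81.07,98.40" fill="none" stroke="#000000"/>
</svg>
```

G21
G90
G00 X105.44 Y55.30
M3 S494
G01 X99.16 Y74.95 F1955
G01 X96.72 Y91.91
G01 X98.14 Y106.20
G01 X103.40 Y117.82
G01 X112.52 Y126.75
M5
G00 X118.80 Y84.48
M3 S957
G01 X136.41 Y74.74 F1559
G01 X136.77 Y54.62
G01 X119.54 Y44.24
G01 X101.93 Y53.98
G01 X101.57 Y74.10
G01 X118.80 Y84.48
M5
G00 X81.07 Y129.93
M3 S957
G01 X166.32 Y129.93 F1559
G01 X166.32 Y54.80
G01 X81.07 Y54.80
G01 X81.07 Y129.93
M5
G00 X0.00 Y0.00

Since the viewBox matches the mm dimensions, user units are millimetres directly. The only transform is the Y-flip y_m = 153.20 − y_svg.

Shape 1 is a quadratic bezier drawn with `<path>`. Its stroke #ff0000 means score at S494, F1955. After flipping Y the toolpath is (105.44,55.30) → (99.16,74.95) → (96.72,91.91) → (98.14,106.20) → (103.40,117.82) → (112.52,126.75).

Shape 2 is a regular polygon drawn with `<path>`. Its stroke #000000 means cut at S957, F1559. After flipping Y the toolpath is (118.80,84.48) → (136.41,74.74) → (136.77,54.62) → (119.54,44.24) → (101.93,53.98) → (101.57,74.10) → (118.80,84.48), returning to the start.

Shape 3 is a rectangle drawn with `<polygon>`. Its stroke #000000 means cut at S957, F1559. After flipping Y the toolpath is (81.07,129.93) → (166.32,129.93) → (166.32,54.80) → (81.07,54.80) → (81.07,129.93), returning to the start.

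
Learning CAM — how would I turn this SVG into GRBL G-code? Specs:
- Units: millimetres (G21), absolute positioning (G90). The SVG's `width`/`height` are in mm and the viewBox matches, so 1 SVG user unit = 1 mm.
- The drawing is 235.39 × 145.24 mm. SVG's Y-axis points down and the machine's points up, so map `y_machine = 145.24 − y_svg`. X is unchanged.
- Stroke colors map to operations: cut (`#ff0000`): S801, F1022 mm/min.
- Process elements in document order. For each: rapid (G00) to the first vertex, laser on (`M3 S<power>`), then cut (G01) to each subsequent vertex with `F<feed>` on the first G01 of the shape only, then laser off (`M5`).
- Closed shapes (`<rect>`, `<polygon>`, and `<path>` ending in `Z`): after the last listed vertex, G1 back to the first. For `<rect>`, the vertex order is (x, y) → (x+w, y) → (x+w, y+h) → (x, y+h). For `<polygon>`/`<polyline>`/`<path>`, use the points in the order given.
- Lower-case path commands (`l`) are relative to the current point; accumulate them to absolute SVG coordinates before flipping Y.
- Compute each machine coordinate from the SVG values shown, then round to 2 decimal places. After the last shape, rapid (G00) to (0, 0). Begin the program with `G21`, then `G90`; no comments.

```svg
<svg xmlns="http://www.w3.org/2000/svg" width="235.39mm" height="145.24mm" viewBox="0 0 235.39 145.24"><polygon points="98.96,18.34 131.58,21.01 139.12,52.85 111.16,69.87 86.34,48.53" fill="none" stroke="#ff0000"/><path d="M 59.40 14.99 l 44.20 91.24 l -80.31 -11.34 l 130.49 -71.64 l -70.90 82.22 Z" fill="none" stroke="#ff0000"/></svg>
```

G21
G90
G00 X98.96 Y126.90
M3 S801
G01 X131.58 Y124.23 F1022
G01 X139.12 Y92.39
G01 X111.16 Y75.37
G01 X86.34 Y96.71
G01 X98.96 Y126.90
M5
G00 X59.40 Y130.25
M3 S801
G01 X103.60 Y39.01 F1022
G01 X23.29 Y50.35
G01 X153.78 Y121.99
G01 X82.88 Y39.77
G01 X59.40 Y130.25
M5
G00 X0.00 Y0.00

viewBox `0 0 235.39 145.24` with mm width/height → 1 unit = 1 mm. Flip: y_m = 145.24 − y_svg.

**Shape 1** — `<polygon>` regular polygon, stroke `#ff0000` → cut (S801, F1022). Machine vertices: (98.96,126.90) → (131.58,124.23) → (139.12,92.39) → (111.16,75.37) → (86.34,96.71) → (98.96,126.90). Closed: final G1 returns to the first vertex.

**Shape 2** — `<path>` closed polygon, stroke `#ff0000` → cut (S801, F1022). Machine vertices: (59.40,130.25) → (103.60,39.01) → (23.29,50.35) → (153.78,121.99) → (82.88,39.77) → (59.40,130.25). Closed: final G1 returns to the first vertex.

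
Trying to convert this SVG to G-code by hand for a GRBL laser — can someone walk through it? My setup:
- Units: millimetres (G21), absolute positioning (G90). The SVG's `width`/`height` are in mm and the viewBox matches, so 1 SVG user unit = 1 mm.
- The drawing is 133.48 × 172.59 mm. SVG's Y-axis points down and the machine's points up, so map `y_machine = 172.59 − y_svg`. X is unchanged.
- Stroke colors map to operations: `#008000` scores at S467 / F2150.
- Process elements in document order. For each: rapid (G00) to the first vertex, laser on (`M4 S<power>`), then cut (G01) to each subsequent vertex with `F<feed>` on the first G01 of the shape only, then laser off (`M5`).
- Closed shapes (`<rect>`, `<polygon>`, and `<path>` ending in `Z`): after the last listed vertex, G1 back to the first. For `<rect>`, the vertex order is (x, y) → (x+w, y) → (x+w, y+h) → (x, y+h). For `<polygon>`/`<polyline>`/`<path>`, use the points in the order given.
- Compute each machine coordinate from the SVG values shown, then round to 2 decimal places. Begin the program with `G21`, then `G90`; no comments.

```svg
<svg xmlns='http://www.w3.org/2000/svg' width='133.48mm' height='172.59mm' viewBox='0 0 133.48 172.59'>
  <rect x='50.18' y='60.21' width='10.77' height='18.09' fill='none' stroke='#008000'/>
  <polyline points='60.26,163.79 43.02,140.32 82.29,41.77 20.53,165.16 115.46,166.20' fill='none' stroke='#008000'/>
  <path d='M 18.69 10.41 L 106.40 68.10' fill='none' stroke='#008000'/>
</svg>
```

G21
G90
G00 X50.18 Y112.38
M4 S467
G01 X60.95 Y112.38 F2150
G01 X60.95 Y94.29
G01 X50.18 Y94.29
G01 X50.18 Y112.38
M5
G00 X60.26 Y8.80
M4 S467
G01 X43.02 Y32.27 F2150
G01 X82.29 Y130.82
G01 X20.53 Y7.43
G01 X115.46 Y6.39
M5
G00 X18.69 Y162.18
M4 S467
G01 X106.40 Y104.49 F2150
M5

Since the viewBox matches the mm dimensions, user units are millimetres directly. The only transform is the Y-flip y_m = 172.59 − y_svg.

Shape 1 is a rectangle drawn with `<rect>`. Its stroke #008000 means score at S467, F2150. After flipping Y the toolpath is (50.18,112.38) → (60.95,112.38) → (60.95,94.29) → (50.18,94.29) → (50.18,112.38), returning to the start.

Shape 2 is a open polyline drawn with `<polyline>`. Its stroke #008000 means score at S467, F2150. After flipping Y the toolpath is (60.26,8.80) → (43.02,32.27) → (82.29,130.82) → (20.53,7.43) → (115.46,6.39).

Shape 3 is a line segment drawn with `<path>`. Its stroke #008000 means score at S467, F2150. After flipping Y the toolpath is (18.69,162.18) → (106.40,104.49).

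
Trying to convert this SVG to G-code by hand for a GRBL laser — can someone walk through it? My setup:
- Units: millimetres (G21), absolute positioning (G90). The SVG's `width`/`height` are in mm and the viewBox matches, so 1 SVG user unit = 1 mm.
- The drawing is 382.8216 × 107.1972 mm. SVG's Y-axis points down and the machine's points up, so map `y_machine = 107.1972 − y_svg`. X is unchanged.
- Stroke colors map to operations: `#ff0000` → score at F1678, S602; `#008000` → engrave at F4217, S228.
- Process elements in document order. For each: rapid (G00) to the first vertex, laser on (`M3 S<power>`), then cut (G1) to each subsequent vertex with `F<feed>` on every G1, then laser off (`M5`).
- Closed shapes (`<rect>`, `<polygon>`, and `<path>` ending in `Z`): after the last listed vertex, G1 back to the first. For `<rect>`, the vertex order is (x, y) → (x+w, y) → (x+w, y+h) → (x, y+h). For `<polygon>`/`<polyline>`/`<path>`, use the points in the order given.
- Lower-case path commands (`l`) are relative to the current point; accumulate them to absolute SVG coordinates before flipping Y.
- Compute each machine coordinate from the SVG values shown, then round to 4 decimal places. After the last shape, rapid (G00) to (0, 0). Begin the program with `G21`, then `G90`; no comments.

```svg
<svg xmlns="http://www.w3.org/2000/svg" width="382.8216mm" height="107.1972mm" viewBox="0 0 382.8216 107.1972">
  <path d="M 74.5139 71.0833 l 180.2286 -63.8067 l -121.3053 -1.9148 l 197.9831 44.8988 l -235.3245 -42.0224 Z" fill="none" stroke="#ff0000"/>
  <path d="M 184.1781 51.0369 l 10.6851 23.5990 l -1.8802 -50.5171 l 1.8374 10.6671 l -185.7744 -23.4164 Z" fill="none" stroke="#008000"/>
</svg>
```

G21
G90
G00 X74.5139 Y36.1139
M3 S602
G1 X254.7425 Y99.9206 F1678
G1 X133.4372 Y101.8354 F1678
G1 X331.4203 Y56.9366 F1678
G1 X96.0958 Y98.9590 F1678
G1 X74.5139 Y36.1139 F1678
M5
G00 X184.1781 Y56.1603
M3 S228
G1 X194.8632 Y32.5613 F4217
G1 X192.9830 Y83.0784 F4217
G1 X194.8204 Y72.4113 F4217
G1 X9.0460 Y95.8277 F4217
G1 X184.1781 Y56.1603 F4217
M5
G00 X0.0000 Y0.0000

1 u = 1 mm; y_m = 107.1972 − y.

[1] `<path>` closed polygon, #ff0000→score S602 F1678: (74.5139,36.1139) → (254.7425,99.9206) → (133.4372,101.8354) → (331.4203,56.9366) → (96.0958,98.9590) → (74.5139,36.1139) (closed)

[2] `<path>` closed polygon, #008000→engrave S228 F4217: (184.1781,56.1603) → (194.8632,32.5613) → (192.9830,83.0784) → (194.8204,72.4113) → (9.0460,95.8277) → (184.1781,56.1603) (closed)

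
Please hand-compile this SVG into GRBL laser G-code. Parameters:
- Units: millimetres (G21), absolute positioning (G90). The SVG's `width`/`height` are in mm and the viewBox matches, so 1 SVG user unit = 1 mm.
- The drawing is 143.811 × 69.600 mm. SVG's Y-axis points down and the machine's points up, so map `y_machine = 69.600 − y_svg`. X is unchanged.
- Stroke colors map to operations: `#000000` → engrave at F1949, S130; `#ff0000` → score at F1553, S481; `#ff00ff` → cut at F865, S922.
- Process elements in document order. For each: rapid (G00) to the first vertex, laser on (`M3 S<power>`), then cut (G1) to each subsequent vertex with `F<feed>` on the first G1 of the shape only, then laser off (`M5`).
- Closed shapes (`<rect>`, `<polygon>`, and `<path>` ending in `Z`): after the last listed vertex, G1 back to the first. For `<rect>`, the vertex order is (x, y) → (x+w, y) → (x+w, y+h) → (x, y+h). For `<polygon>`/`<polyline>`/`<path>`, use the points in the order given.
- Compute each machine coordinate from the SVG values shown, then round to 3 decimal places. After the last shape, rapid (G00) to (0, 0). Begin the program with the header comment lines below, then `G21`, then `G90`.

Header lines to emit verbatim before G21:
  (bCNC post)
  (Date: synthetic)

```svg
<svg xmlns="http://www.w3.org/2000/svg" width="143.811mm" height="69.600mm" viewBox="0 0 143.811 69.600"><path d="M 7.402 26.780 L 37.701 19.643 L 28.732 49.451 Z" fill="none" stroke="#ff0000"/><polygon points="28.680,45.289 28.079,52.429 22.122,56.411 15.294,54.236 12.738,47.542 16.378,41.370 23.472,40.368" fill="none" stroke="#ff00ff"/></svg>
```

1 u = 1 mm; y_m = 69.600 − y.

[1] `<path>` regular polygon, #ff0000→score S481 F1553: (7.402,42.820) → (37.701,49.957) → (28.732,20.149) → (7.402,42.820) (closed)

[2] `<polygon>` regular polygon, #ff00ff→cut S922 F865: (28.680,24.311) → (28.079,17.171) → (22.122,13.189) → (15.294,15.364) → (12.738,22.058) → (16.378,28.230) → (23.472,29.232) → (28.680,24.311) (closed)

(bCNC post)
(Date: synthetic)
G21
G90
G00 X7.402 Y42.820
M3 S481
G1 X37.701 Y49.957 F1553
G1 X28.732 Y20.149
G1 X7.402 Y42.820
M5
G00 X28.680 Y24.311
M3 S922
G1 X28.079 Y17.171 F865
G1 X22.122 Y13.189
G1 X15.294 Y15.364
G1 X12.738 Y22.058
G1 X16.378 Y28.230
G1 X23.472 Y29.232
G1 X28.680 Y24.311
M5
G00 X0.000 Y0.000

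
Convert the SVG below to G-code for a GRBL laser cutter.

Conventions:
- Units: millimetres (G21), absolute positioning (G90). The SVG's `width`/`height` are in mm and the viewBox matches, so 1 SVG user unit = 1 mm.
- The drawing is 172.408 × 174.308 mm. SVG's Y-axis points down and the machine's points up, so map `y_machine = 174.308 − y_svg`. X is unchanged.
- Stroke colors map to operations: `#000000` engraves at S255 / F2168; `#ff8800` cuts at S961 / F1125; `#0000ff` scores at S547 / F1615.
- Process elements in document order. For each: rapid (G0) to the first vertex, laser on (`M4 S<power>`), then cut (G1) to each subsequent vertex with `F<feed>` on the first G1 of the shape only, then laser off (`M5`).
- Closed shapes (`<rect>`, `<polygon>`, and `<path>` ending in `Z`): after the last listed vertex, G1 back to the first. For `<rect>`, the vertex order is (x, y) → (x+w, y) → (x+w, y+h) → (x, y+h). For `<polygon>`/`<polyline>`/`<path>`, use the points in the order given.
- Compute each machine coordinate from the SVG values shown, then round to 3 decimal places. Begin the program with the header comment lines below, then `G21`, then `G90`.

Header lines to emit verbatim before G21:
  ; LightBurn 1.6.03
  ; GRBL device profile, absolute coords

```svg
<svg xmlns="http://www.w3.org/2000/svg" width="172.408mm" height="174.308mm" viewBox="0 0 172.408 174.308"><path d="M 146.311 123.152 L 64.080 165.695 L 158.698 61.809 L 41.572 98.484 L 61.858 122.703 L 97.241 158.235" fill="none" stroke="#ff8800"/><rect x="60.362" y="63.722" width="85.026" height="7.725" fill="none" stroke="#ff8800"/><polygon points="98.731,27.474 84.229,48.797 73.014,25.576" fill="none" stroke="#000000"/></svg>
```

; LightBurn 1.6.03
; GRBL device profile, absolute coords
G21
G90
G0 X146.311 Y51.156
M4 S961
G1 X64.080 Y8.613 F1125
G1 X158.698 Y112.499
G1 X41.572 Y75.824
G1 X61.858 Y51.605
G1 X97.241 Y16.073
M5
G0 X60.362 Y110.586
M4 S961
G1 X145.388 Y110.586 F1125
G1 X145.388 Y102.861
G1 X60.362 Y102.861
G1 X60.362 Y110.586
M5
G0 X98.731 Y146.834
M4 S255
G1 X84.229 Y125.511 F2168
G1 X73.014 Y148.732
G1 X98.731 Y146.834
M5

Since the viewBox matches the mm dimensions, user units are millimetres directly. The only transform is the Y-flip y_m = 174.308 − y_svg.

Shape 1 is a open polyline drawn with `<path>`. Its stroke #ff8800 means cut at S961, F1125. After flipping Y the toolpath is (146.311,51.156) → (64.080,8.613) → (158.698,112.499) → (41.572,75.824) → (61.858,51.605) → (97.241,16.073).

Shape 2 is a rectangle drawn with `<rect>`. Its stroke #ff8800 means cut at S961, F1125. After flipping Y the toolpath is (60.362,110.586) → (145.388,110.586) → (145.388,102.861) → (60.362,102.861) → (60.362,110.586), returning to the start.

Shape 3 is a regular polygon drawn with `<polygon>`. Its stroke #000000 means engrave at S255, F2168. After flipping Y the toolpath is (98.731,146.834) → (84.229,125.511) → (73.014,148.732) → (98.731,146.834), returning to the start.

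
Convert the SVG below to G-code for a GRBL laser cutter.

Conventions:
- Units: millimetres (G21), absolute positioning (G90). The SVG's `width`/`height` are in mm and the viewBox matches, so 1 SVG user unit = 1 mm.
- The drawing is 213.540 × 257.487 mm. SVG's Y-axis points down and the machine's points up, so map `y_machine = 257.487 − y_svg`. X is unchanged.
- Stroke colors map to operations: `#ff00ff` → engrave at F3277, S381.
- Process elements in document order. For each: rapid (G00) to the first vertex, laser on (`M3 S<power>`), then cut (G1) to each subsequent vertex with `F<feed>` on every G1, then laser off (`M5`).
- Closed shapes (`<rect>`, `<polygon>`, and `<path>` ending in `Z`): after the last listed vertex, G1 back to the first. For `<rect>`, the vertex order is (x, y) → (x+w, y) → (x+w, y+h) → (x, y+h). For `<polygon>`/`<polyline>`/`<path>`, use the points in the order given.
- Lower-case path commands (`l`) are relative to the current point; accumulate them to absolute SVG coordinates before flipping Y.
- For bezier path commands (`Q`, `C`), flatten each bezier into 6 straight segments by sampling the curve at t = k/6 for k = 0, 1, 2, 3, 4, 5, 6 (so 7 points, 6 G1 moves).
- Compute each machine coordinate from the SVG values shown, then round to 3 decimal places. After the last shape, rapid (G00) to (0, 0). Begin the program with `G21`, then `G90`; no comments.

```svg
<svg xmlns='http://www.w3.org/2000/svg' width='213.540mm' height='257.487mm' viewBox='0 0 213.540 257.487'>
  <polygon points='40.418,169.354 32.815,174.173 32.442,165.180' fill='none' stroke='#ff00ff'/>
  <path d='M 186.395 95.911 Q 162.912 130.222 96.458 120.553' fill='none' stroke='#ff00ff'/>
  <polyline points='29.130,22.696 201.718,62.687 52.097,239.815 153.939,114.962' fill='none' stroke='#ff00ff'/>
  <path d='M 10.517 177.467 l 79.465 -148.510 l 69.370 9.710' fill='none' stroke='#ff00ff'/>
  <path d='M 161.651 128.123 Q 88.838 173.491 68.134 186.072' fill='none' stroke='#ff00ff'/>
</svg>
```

Since the viewBox matches the mm dimensions, user units are millimetres directly. The only transform is the Y-flip y_m = 257.487 − y_svg.

Shape 1 is a regular polygon drawn with `<polygon>`. Its stroke #ff00ff means engrave at S381, F3277. After flipping Y the toolpath is (40.418,88.133) → (32.815,83.314) → (32.442,92.307) → (40.418,88.133), returning to the start.

Shape 2 is a quadratic bezier drawn with `<path>`. Its stroke #ff00ff means engrave at S381, F3277. After flipping Y the toolpath is (186.395,161.576) → (177.374,151.361) → (165.965,143.589) → (152.169,138.260) → (135.986,135.375) → (117.416,134.933) → (96.458,136.934).

Shape 3 is a open polyline drawn with `<polyline>`. Its stroke #ff00ff means engrave at S381, F3277. After flipping Y the toolpath is (29.130,234.791) → (201.718,194.800) → (52.097,17.672) → (153.939,142.525).

Shape 4 is a open polyline drawn with `<path>`. Its stroke #ff00ff means engrave at S381, F3277. After flipping Y the toolpath is (10.517,80.020) → (89.982,228.530) → (159.352,218.820).

Shape 5 is a quadratic bezier drawn with `<path>`. Its stroke #ff00ff means engrave at S381, F3277. After flipping Y the toolpath is (161.651,129.364) → (138.827,115.152) → (118.899,102.762) → (101.865,92.193) → (87.727,83.445) → (76.483,76.519) → (68.134,71.415).

G21
G90
G00 X40.418 Y88.133
M3 S381
G1 X32.815 Y83.314 F3277
G1 X32.442 Y92.307 F3277
G1 X40.418 Y88.133 F3277
M5
G00 X186.395 Y161.576
M3 S381
G1 X177.374 Y151.361 F3277
G1 X165.965 Y143.589 F3277
G1 X152.169 Y138.260 F3277
G1 X135.986 Y135.375 F3277
G1 X117.416 Y134.933 F3277
G1 X96.458 Y136.934 F3277
M5
G00 X29.130 Y234.791
M3 S381
G1 X201.718 Y194.800 F3277
G1 X52.097 Y17.672 F3277
G1 X153.939 Y142.525 F3277
M5
G00 X10.517 Y80.020
M3 S381
G1 X89.982 Y228.530 F3277
G1 X159.352 Y218.820 F3277
M5
G00 X161.651 Y129.364
M3 S381
G1 X138.827 Y115.152 F3277
G1 X118.899 Y102.762 F3277
G1 X101.865 Y92.193 F3277
G1 X87.727 Y83.445 F3277
G1 X76.483 Y76.519 F3277
G1 X68.134 Y71.415 F3277
M5
G00 X0.000 Y0.000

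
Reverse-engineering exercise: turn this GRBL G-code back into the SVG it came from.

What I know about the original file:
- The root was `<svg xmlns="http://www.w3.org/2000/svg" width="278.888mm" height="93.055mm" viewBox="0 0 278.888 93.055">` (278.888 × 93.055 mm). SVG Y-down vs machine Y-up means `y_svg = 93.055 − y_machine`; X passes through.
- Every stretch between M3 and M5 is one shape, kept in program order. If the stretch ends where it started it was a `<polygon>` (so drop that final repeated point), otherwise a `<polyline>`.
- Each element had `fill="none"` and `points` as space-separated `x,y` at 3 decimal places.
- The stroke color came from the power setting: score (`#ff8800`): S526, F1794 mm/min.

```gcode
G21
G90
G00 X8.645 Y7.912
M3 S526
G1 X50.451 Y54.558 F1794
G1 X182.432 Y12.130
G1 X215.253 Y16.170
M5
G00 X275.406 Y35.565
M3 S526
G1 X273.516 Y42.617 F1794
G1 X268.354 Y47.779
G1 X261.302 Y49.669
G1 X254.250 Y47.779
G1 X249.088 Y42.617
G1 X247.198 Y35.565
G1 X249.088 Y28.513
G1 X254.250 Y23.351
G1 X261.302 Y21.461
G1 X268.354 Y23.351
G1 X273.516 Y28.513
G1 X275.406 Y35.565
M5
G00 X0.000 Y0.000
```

Each laser-on run becomes one SVG element. Flip Y back into SVG space with y_svg = 93.055 − y_machine. Every run uses S526, so all elements get stroke `#ff8800` (score).

Run 1: The run is open, so emit a `<polyline>` with points (Y-flipped): 8.645,85.143 50.451,38.497 182.432,80.925 215.253,76.885.

Run 2: The run returns to its start, so emit a `<polygon>` with points (Y-flipped): 275.406,57.490 273.516,50.438 268.354,45.276 261.302,43.386 254.250,45.276 249.088,50.438 247.198,57.490 249.088,64.542 254.250,69.704 261.302,71.594 268.354,69.704 273.516,64.542.

<svg xmlns="http://www.w3.org/2000/svg" width="278.888mm" height="93.055mm" viewBox="0 0 278.888 93.055">
  <polyline points="8.645,85.143 50.451,38.497 182.432,80.925 215.253,76.885" fill="none" stroke="#ff8800"/>
  <polygon points="275.406,57.490 273.516,50.438 268.354,45.276 261.302,43.386 254.250,45.276 249.088,50.438 247.198,57.490 249.088,64.542 254.250,69.704 261.302,71.594 268.354,69.704 273.516,64.542" fill="none" stroke="#ff8800"/>
</svg>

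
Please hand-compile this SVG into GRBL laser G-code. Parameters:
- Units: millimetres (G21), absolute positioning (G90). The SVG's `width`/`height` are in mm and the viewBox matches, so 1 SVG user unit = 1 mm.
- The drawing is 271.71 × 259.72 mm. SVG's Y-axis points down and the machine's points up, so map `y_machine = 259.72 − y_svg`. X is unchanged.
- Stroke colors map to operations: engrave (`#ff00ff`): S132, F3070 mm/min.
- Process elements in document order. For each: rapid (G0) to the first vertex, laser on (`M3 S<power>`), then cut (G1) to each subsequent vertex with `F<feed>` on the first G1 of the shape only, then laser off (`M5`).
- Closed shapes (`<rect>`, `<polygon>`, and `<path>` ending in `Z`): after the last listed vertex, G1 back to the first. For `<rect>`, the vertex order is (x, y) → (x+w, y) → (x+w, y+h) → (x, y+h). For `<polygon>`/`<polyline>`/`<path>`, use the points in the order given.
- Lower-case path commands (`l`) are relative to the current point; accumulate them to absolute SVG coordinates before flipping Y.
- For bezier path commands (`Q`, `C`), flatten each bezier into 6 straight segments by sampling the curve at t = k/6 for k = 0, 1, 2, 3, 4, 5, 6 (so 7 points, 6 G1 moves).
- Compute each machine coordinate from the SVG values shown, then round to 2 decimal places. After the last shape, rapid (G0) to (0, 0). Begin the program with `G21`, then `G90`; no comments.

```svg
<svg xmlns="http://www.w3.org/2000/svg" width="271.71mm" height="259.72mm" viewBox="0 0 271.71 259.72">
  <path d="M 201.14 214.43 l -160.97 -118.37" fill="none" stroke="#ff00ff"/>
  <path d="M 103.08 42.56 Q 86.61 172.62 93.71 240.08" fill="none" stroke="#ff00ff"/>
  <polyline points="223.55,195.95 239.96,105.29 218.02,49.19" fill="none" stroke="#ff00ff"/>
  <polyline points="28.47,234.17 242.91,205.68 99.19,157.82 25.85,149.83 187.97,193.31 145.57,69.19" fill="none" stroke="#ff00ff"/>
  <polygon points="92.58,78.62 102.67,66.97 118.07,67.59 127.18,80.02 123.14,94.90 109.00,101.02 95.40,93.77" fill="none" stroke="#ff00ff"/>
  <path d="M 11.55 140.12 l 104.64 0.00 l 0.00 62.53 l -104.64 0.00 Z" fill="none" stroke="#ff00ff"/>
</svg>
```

1 u = 1 mm; y_m = 259.72 − y.

[1] `<path>` line segment, #ff00ff→engrave S132 F3070: (201.14,45.29) → (40.17,163.66)

[2] `<path>` quadratic bezier, #ff00ff→engrave S132 F3070: (103.08,217.16) → (98.24,175.55) → (94.72,137.41) → (92.50,102.75) → (91.60,71.57) → (92.00,43.87) → (93.71,19.64)

[3] `<polyline>` open polyline, #ff00ff→engrave S132 F3070: (223.55,63.77) → (239.96,154.43) → (218.02,210.53)

[4] `<polyline>` open polyline, #ff00ff→engrave S132 F3070: (28.47,25.55) → (242.91,54.04) → (99.19,101.90) → (25.85,109.89) → (187.97,66.41) → (145.57,190.53)

[5] `<polygon>` regular polygon, #ff00ff→engrave S132 F3070: (92.58,181.10) → (102.67,192.75) → (118.07,192.13) → (127.18,179.70) → (123.14,164.82) → (109.00,158.70) → (95.40,165.95) → (92.58,181.10) (closed)

[6] `<path>` rectangle, #ff00ff→engrave S132 F3070: (11.55,119.60) → (116.19,119.60) → (116.19,57.07) → (11.55,57.07) → (11.55,119.60) (closed)

G21
G90
G0 X201.14 Y45.29
M3 S132
G1 X40.17 Y163.66 F3070
M5
G0 X103.08 Y217.16
M3 S132
G1 X98.24 Y175.55 F3070
G1 X94.72 Y137.41
G1 X92.50 Y102.75
G1 X91.60 Y71.57
G1 X92.00 Y43.87
G1 X93.71 Y19.64
M5
G0 X223.55 Y63.77
M3 S132
G1 X239.96 Y154.43 F3070
G1 X218.02 Y210.53
M5
G0 X28.47 Y25.55
M3 S132
G1 X242.91 Y54.04 F3070
G1 X99.19 Y101.90
G1 X25.85 Y109.89
G1 X187.97 Y66.41
G1 X145.57 Y190.53
M5
G0 X92.58 Y181.10
M3 S132
G1 X102.67 Y192.75 F3070
G1 X118.07 Y192.13
G1 X127.18 Y179.70
G1 X123.14 Y164.82
G1 X109.00 Y158.70
G1 X95.40 Y165.95
G1 X92.58 Y181.10
M5
G0 X11.55 Y119.60
M3 S132
G1 X116.19 Y119.60 F3070
G1 X116.19 Y57.07
G1 X11.55 Y57.07
G1 X11.55 Y119.60
M5
G0 X0.00 Y0.00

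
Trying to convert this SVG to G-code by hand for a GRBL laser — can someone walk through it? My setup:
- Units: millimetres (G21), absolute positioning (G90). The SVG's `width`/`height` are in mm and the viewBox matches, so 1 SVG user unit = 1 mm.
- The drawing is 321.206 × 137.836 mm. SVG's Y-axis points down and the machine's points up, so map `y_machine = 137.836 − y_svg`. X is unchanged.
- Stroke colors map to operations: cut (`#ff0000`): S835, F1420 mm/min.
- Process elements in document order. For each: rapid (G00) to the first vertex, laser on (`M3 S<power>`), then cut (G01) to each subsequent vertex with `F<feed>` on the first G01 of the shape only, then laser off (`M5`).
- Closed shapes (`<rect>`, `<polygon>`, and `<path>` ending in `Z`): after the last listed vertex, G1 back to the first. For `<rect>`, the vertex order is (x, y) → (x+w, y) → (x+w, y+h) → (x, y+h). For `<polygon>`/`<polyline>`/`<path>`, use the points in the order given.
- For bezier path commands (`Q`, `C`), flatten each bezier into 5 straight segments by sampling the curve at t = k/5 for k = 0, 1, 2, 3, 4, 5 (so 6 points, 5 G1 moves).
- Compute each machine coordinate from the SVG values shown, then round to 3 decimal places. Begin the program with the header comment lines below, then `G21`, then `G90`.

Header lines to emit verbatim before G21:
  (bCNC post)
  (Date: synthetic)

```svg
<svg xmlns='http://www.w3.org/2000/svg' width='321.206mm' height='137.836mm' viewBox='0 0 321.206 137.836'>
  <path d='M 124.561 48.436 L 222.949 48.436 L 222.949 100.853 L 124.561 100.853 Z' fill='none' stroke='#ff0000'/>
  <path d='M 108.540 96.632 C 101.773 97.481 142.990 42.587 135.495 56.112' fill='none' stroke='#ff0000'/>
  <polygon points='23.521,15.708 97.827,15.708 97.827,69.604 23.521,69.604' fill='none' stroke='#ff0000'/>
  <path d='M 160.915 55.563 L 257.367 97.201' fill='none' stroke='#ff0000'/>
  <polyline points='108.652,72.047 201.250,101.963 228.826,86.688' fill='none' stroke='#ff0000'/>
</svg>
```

(bCNC post)
(Date: synthetic)
G21
G90
G00 X124.561 Y89.400
M3 S835
G01 X222.949 Y89.400 F1420
G01 X222.949 Y36.983
G01 X124.561 Y36.983
G01 X124.561 Y89.400
M5
G00 X108.540 Y41.204
M3 S835
G01 X109.464 Y46.390 F1420
G01 X117.263 Y58.995
G01 X127.296 Y73.059
G01 X134.920 Y82.622
G01 X135.495 Y81.724
M5
G00 X23.521 Y122.128
M3 S835
G01 X97.827 Y122.128 F1420
G01 X97.827 Y68.232
G01 X23.521 Y68.232
G01 X23.521 Y122.128
M5
G00 X160.915 Y82.273
M3 S835
G01 X257.367 Y40.635 F1420
M5
G00 X108.652 Y65.789
M3 S835
G01 X201.250 Y35.873 F1420
G01 X228.826 Y51.148
M5

Since the viewBox matches the mm dimensions, user units are millimetres directly. The only transform is the Y-flip y_m = 137.836 − y_svg.

Shape 1 is a rectangle drawn with `<path>`. Its stroke #ff0000 means cut at S835, F1420. After flipping Y the toolpath is (124.561,89.400) → (222.949,89.400) → (222.949,36.983) → (124.561,36.983) → (124.561,89.400), returning to the start.

Shape 2 is a cubic bezier drawn with `<path>`. Its stroke #ff0000 means cut at S835, F1420. After flipping Y the toolpath is (108.540,41.204) → (109.464,46.390) → (117.263,58.995) → (127.296,73.059) → (134.920,82.622) → (135.495,81.724).

Shape 3 is a rectangle drawn with `<polygon>`. Its stroke #ff0000 means cut at S835, F1420. After flipping Y the toolpath is (23.521,122.128) → (97.827,122.128) → (97.827,68.232) → (23.521,68.232) → (23.521,122.128), returning to the start.

Shape 4 is a line segment drawn with `<path>`. Its stroke #ff0000 means cut at S835, F1420. After flipping Y the toolpath is (160.915,82.273) → (257.367,40.635).

Shape 5 is a open polyline drawn with `<polyline>`. Its stroke #ff0000 means cut at S835, F1420. After flipping Y the toolpath is (108.652,65.789) → (201.250,35.873) → (228.826,51.148).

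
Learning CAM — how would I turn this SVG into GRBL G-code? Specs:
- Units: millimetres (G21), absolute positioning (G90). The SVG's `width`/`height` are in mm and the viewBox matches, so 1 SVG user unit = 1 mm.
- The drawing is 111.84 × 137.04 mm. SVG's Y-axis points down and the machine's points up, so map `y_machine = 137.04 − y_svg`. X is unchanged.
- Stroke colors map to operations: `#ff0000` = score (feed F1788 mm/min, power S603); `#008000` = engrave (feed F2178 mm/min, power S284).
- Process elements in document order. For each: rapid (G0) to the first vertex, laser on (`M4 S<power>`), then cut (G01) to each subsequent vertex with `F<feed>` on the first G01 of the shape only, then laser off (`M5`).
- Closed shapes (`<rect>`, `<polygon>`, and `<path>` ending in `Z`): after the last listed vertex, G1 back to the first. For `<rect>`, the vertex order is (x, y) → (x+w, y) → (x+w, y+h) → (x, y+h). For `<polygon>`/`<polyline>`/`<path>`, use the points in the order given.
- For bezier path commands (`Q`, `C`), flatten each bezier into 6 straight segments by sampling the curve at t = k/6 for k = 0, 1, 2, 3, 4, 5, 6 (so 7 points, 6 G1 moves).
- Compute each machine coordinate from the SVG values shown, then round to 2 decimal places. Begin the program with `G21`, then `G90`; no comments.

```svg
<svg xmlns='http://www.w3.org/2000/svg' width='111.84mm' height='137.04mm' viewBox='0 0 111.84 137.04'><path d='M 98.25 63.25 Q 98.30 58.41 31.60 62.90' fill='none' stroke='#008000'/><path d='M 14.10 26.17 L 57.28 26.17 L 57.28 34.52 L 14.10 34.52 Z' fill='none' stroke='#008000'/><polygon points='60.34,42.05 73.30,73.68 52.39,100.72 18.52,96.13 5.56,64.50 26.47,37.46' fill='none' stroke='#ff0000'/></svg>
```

G21
G90
G0 X98.25 Y73.79
M4 S284
G01 X96.41 Y75.14 F2178
G01 X90.87 Y75.98
G01 X81.61 Y76.30
G01 X68.65 Y76.10
G01 X51.98 Y75.38
G01 X31.60 Y74.14
M5
G0 X14.10 Y110.87
M4 S284
G01 X57.28 Y110.87 F2178
G01 X57.28 Y102.52
G01 X14.10 Y102.52
G01 X14.10 Y110.87
M5
G0 X60.34 Y94.99
M4 S603
G01 X73.30 Y63.36 F1788
G01 X52.39 Y36.32
G01 X18.52 Y40.91
G01 X5.56 Y72.54
G01 X26.47 Y99.58
G01 X60.34 Y94.99
M5

Since the viewBox matches the mm dimensions, user units are millimetres directly. The only transform is the Y-flip y_m = 137.04 − y_svg.

Shape 1 is a quadratic bezier drawn with `<path>`. Its stroke #008000 means engrave at S284, F2178. After flipping Y the toolpath is (98.25,73.79) → (96.41,75.14) → (90.87,75.98) → (81.61,76.30) → (68.65,76.10) → (51.98,75.38) → (31.60,74.14).

Shape 2 is a rectangle drawn with `<path>`. Its stroke #008000 means engrave at S284, F2178. After flipping Y the toolpath is (14.10,110.87) → (57.28,110.87) → (57.28,102.52) → (14.10,102.52) → (14.10,110.87), returning to the start.

Shape 3 is a regular polygon drawn with `<polygon>`. Its stroke #ff0000 means score at S603, F1788. After flipping Y the toolpath is (60.34,94.99) → (73.30,63.36) → (52.39,36.32) → (18.52,40.91) → (5.56,72.54) → (26.47,99.58) → (60.34,94.99), returning to the start.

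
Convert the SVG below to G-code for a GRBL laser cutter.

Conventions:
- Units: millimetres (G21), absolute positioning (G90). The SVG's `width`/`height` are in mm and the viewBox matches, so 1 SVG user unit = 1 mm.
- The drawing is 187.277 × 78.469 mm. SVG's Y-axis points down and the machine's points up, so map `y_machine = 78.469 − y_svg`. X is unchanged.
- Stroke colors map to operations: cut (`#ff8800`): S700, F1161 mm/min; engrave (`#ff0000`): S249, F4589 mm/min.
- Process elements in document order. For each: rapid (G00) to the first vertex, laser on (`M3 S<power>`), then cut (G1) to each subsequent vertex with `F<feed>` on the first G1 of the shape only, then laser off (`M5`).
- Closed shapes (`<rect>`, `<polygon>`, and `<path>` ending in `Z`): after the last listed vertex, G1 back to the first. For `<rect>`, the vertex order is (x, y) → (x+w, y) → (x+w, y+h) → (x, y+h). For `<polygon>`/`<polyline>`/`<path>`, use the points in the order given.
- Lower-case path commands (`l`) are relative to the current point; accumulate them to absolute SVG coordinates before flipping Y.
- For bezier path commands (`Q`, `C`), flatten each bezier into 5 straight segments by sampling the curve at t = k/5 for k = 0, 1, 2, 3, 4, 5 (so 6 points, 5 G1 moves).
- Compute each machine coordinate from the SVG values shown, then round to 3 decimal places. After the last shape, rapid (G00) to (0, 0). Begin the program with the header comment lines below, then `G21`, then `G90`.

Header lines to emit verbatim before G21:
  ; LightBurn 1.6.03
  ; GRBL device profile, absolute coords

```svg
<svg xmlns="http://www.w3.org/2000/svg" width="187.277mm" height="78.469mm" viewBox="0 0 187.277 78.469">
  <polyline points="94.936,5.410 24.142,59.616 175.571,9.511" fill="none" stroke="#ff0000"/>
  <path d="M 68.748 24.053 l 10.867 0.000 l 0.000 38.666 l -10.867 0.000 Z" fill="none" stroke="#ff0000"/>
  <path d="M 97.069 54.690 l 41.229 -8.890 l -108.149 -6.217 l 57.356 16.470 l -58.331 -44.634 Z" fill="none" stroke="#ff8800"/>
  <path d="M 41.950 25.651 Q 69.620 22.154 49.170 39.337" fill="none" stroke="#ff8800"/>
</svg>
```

; LightBurn 1.6.03
; GRBL device profile, absolute coords
G21
G90
G00 X94.936 Y73.059
M3 S249
G1 X24.142 Y18.853 F4589
G1 X175.571 Y68.958
M5
G00 X68.748 Y54.416
M3 S249
G1 X79.615 Y54.416 F4589
G1 X79.615 Y15.750
G1 X68.748 Y15.750
G1 X68.748 Y54.416
M5
G00 X97.069 Y23.779
M3 S700
G1 X138.298 Y32.669 F1161
G1 X30.149 Y38.886
G1 X87.505 Y22.416
G1 X29.174 Y67.050
G1 X97.069 Y23.779
M5
G00 X41.950 Y52.818
M3 S700
G1 X51.093 Y53.390 F1161
G1 X56.387 Y52.307
G1 X57.831 Y49.570
G1 X55.425 Y45.178
G1 X49.170 Y39.132
M5
G00 X0.000 Y0.000

Since the viewBox matches the mm dimensions, user units are millimetres directly. The only transform is the Y-flip y_m = 78.469 − y_svg.

Shape 1 is a open polyline drawn with `<polyline>`. Its stroke #ff0000 means engrave at S249, F4589. After flipping Y the toolpath is (94.936,73.059) → (24.142,18.853) → (175.571,68.958).

Shape 2 is a rectangle drawn with `<path>`. Its stroke #ff0000 means engrave at S249, F4589. After flipping Y the toolpath is (68.748,54.416) → (79.615,54.416) → (79.615,15.750) → (68.748,15.750) → (68.748,54.416), returning to the start.

Shape 3 is a closed polygon drawn with `<path>`. Its stroke #ff8800 means cut at S700, F1161. After flipping Y the toolpath is (97.069,23.779) → (138.298,32.669) → (30.149,38.886) → (87.505,22.416) → (29.174,67.050) → (97.069,23.779), returning to the start.

Shape 4 is a quadratic bezier drawn with `<path>`. Its stroke #ff8800 means cut at S700, F1161. After flipping Y the toolpath is (41.950,52.818) → (51.093,53.390) → (56.387,52.307) → (57.831,49.570) → (55.425,45.178) → (49.170,39.132).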